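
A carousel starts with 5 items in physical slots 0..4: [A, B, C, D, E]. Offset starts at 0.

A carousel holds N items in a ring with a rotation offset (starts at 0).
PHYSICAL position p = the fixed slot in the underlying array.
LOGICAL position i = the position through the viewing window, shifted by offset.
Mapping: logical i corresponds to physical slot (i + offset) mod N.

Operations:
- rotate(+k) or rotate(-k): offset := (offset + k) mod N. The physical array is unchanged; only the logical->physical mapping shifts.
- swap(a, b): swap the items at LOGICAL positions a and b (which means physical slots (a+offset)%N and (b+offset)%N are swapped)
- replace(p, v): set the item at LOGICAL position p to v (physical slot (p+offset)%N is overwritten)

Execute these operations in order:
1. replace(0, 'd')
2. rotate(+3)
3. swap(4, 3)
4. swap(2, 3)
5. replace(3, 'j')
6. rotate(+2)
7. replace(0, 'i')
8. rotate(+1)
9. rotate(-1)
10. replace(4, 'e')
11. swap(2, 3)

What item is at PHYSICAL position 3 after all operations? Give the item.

After op 1 (replace(0, 'd')): offset=0, physical=[d,B,C,D,E], logical=[d,B,C,D,E]
After op 2 (rotate(+3)): offset=3, physical=[d,B,C,D,E], logical=[D,E,d,B,C]
After op 3 (swap(4, 3)): offset=3, physical=[d,C,B,D,E], logical=[D,E,d,C,B]
After op 4 (swap(2, 3)): offset=3, physical=[C,d,B,D,E], logical=[D,E,C,d,B]
After op 5 (replace(3, 'j')): offset=3, physical=[C,j,B,D,E], logical=[D,E,C,j,B]
After op 6 (rotate(+2)): offset=0, physical=[C,j,B,D,E], logical=[C,j,B,D,E]
After op 7 (replace(0, 'i')): offset=0, physical=[i,j,B,D,E], logical=[i,j,B,D,E]
After op 8 (rotate(+1)): offset=1, physical=[i,j,B,D,E], logical=[j,B,D,E,i]
After op 9 (rotate(-1)): offset=0, physical=[i,j,B,D,E], logical=[i,j,B,D,E]
After op 10 (replace(4, 'e')): offset=0, physical=[i,j,B,D,e], logical=[i,j,B,D,e]
After op 11 (swap(2, 3)): offset=0, physical=[i,j,D,B,e], logical=[i,j,D,B,e]

Answer: B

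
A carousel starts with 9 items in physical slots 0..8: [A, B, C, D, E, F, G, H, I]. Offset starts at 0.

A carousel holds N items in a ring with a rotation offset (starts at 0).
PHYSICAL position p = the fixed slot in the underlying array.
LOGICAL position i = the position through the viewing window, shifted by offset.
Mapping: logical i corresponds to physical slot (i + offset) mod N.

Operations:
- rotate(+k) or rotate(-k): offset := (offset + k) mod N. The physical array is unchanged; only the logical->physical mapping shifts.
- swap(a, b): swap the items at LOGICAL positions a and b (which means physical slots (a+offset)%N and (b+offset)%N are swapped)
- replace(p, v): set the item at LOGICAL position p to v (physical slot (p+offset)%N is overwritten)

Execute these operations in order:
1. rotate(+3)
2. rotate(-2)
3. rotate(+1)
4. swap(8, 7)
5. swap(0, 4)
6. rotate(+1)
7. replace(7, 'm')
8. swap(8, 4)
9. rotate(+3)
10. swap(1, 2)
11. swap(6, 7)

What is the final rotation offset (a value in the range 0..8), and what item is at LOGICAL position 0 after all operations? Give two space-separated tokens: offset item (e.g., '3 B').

Answer: 6 C

Derivation:
After op 1 (rotate(+3)): offset=3, physical=[A,B,C,D,E,F,G,H,I], logical=[D,E,F,G,H,I,A,B,C]
After op 2 (rotate(-2)): offset=1, physical=[A,B,C,D,E,F,G,H,I], logical=[B,C,D,E,F,G,H,I,A]
After op 3 (rotate(+1)): offset=2, physical=[A,B,C,D,E,F,G,H,I], logical=[C,D,E,F,G,H,I,A,B]
After op 4 (swap(8, 7)): offset=2, physical=[B,A,C,D,E,F,G,H,I], logical=[C,D,E,F,G,H,I,B,A]
After op 5 (swap(0, 4)): offset=2, physical=[B,A,G,D,E,F,C,H,I], logical=[G,D,E,F,C,H,I,B,A]
After op 6 (rotate(+1)): offset=3, physical=[B,A,G,D,E,F,C,H,I], logical=[D,E,F,C,H,I,B,A,G]
After op 7 (replace(7, 'm')): offset=3, physical=[B,m,G,D,E,F,C,H,I], logical=[D,E,F,C,H,I,B,m,G]
After op 8 (swap(8, 4)): offset=3, physical=[B,m,H,D,E,F,C,G,I], logical=[D,E,F,C,G,I,B,m,H]
After op 9 (rotate(+3)): offset=6, physical=[B,m,H,D,E,F,C,G,I], logical=[C,G,I,B,m,H,D,E,F]
After op 10 (swap(1, 2)): offset=6, physical=[B,m,H,D,E,F,C,I,G], logical=[C,I,G,B,m,H,D,E,F]
After op 11 (swap(6, 7)): offset=6, physical=[B,m,H,E,D,F,C,I,G], logical=[C,I,G,B,m,H,E,D,F]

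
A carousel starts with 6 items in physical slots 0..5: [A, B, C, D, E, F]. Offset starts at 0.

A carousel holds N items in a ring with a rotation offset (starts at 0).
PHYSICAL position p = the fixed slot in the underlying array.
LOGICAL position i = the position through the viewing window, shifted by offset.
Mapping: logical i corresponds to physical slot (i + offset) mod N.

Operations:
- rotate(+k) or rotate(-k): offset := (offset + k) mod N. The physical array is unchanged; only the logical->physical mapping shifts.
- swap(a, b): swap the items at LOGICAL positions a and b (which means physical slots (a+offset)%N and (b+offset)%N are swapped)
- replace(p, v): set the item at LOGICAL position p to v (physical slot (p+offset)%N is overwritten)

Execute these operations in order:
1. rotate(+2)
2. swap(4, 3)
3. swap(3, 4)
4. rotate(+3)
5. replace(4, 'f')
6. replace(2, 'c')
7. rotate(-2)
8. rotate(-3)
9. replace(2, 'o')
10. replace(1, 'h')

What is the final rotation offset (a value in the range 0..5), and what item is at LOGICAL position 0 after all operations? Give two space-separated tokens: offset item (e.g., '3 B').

Answer: 0 A

Derivation:
After op 1 (rotate(+2)): offset=2, physical=[A,B,C,D,E,F], logical=[C,D,E,F,A,B]
After op 2 (swap(4, 3)): offset=2, physical=[F,B,C,D,E,A], logical=[C,D,E,A,F,B]
After op 3 (swap(3, 4)): offset=2, physical=[A,B,C,D,E,F], logical=[C,D,E,F,A,B]
After op 4 (rotate(+3)): offset=5, physical=[A,B,C,D,E,F], logical=[F,A,B,C,D,E]
After op 5 (replace(4, 'f')): offset=5, physical=[A,B,C,f,E,F], logical=[F,A,B,C,f,E]
After op 6 (replace(2, 'c')): offset=5, physical=[A,c,C,f,E,F], logical=[F,A,c,C,f,E]
After op 7 (rotate(-2)): offset=3, physical=[A,c,C,f,E,F], logical=[f,E,F,A,c,C]
After op 8 (rotate(-3)): offset=0, physical=[A,c,C,f,E,F], logical=[A,c,C,f,E,F]
After op 9 (replace(2, 'o')): offset=0, physical=[A,c,o,f,E,F], logical=[A,c,o,f,E,F]
After op 10 (replace(1, 'h')): offset=0, physical=[A,h,o,f,E,F], logical=[A,h,o,f,E,F]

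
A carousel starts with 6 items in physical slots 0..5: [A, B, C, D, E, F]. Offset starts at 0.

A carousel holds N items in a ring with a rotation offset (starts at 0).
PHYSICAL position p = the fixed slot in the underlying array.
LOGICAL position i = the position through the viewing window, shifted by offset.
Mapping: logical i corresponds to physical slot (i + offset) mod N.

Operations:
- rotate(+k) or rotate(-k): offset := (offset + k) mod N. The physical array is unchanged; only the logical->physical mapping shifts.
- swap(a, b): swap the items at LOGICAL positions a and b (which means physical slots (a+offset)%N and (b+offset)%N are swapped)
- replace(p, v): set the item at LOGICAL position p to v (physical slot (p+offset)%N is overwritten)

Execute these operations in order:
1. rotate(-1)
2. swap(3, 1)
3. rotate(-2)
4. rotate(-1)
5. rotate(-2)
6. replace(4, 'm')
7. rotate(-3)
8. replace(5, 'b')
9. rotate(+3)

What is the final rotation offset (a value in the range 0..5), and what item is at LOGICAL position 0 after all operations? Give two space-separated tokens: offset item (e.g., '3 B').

Answer: 0 C

Derivation:
After op 1 (rotate(-1)): offset=5, physical=[A,B,C,D,E,F], logical=[F,A,B,C,D,E]
After op 2 (swap(3, 1)): offset=5, physical=[C,B,A,D,E,F], logical=[F,C,B,A,D,E]
After op 3 (rotate(-2)): offset=3, physical=[C,B,A,D,E,F], logical=[D,E,F,C,B,A]
After op 4 (rotate(-1)): offset=2, physical=[C,B,A,D,E,F], logical=[A,D,E,F,C,B]
After op 5 (rotate(-2)): offset=0, physical=[C,B,A,D,E,F], logical=[C,B,A,D,E,F]
After op 6 (replace(4, 'm')): offset=0, physical=[C,B,A,D,m,F], logical=[C,B,A,D,m,F]
After op 7 (rotate(-3)): offset=3, physical=[C,B,A,D,m,F], logical=[D,m,F,C,B,A]
After op 8 (replace(5, 'b')): offset=3, physical=[C,B,b,D,m,F], logical=[D,m,F,C,B,b]
After op 9 (rotate(+3)): offset=0, physical=[C,B,b,D,m,F], logical=[C,B,b,D,m,F]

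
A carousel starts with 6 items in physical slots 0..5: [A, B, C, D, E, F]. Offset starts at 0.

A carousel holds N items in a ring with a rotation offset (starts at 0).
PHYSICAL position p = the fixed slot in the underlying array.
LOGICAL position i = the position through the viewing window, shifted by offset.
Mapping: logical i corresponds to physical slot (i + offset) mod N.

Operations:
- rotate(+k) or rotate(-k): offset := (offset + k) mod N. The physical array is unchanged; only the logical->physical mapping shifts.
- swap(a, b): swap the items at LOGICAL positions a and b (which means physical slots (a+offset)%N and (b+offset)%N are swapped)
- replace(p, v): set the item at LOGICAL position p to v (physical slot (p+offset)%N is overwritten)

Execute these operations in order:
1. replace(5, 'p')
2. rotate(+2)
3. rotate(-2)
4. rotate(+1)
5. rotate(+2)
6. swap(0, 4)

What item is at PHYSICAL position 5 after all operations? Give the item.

After op 1 (replace(5, 'p')): offset=0, physical=[A,B,C,D,E,p], logical=[A,B,C,D,E,p]
After op 2 (rotate(+2)): offset=2, physical=[A,B,C,D,E,p], logical=[C,D,E,p,A,B]
After op 3 (rotate(-2)): offset=0, physical=[A,B,C,D,E,p], logical=[A,B,C,D,E,p]
After op 4 (rotate(+1)): offset=1, physical=[A,B,C,D,E,p], logical=[B,C,D,E,p,A]
After op 5 (rotate(+2)): offset=3, physical=[A,B,C,D,E,p], logical=[D,E,p,A,B,C]
After op 6 (swap(0, 4)): offset=3, physical=[A,D,C,B,E,p], logical=[B,E,p,A,D,C]

Answer: p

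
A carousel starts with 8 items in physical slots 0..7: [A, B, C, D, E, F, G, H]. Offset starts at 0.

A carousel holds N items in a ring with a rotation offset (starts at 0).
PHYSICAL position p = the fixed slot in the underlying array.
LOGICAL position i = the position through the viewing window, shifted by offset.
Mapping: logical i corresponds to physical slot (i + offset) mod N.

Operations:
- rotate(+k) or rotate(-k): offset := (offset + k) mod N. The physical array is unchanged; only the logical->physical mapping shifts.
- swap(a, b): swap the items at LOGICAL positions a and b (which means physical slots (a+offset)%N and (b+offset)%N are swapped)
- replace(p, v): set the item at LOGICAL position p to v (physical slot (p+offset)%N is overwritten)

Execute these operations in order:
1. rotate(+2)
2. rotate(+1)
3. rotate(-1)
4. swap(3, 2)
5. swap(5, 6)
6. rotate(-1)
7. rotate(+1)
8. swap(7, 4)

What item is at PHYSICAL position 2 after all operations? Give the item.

After op 1 (rotate(+2)): offset=2, physical=[A,B,C,D,E,F,G,H], logical=[C,D,E,F,G,H,A,B]
After op 2 (rotate(+1)): offset=3, physical=[A,B,C,D,E,F,G,H], logical=[D,E,F,G,H,A,B,C]
After op 3 (rotate(-1)): offset=2, physical=[A,B,C,D,E,F,G,H], logical=[C,D,E,F,G,H,A,B]
After op 4 (swap(3, 2)): offset=2, physical=[A,B,C,D,F,E,G,H], logical=[C,D,F,E,G,H,A,B]
After op 5 (swap(5, 6)): offset=2, physical=[H,B,C,D,F,E,G,A], logical=[C,D,F,E,G,A,H,B]
After op 6 (rotate(-1)): offset=1, physical=[H,B,C,D,F,E,G,A], logical=[B,C,D,F,E,G,A,H]
After op 7 (rotate(+1)): offset=2, physical=[H,B,C,D,F,E,G,A], logical=[C,D,F,E,G,A,H,B]
After op 8 (swap(7, 4)): offset=2, physical=[H,G,C,D,F,E,B,A], logical=[C,D,F,E,B,A,H,G]

Answer: C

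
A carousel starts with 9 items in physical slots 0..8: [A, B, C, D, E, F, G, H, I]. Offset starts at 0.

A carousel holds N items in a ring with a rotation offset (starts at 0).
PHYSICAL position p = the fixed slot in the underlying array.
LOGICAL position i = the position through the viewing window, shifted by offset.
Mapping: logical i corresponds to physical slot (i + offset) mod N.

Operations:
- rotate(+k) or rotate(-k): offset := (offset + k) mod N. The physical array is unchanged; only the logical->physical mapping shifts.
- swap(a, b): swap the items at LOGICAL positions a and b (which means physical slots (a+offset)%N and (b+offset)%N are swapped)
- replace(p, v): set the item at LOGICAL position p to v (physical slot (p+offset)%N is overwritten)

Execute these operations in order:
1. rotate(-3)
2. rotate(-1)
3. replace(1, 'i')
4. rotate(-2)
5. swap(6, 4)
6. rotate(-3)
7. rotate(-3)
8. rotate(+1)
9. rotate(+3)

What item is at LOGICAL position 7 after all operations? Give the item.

After op 1 (rotate(-3)): offset=6, physical=[A,B,C,D,E,F,G,H,I], logical=[G,H,I,A,B,C,D,E,F]
After op 2 (rotate(-1)): offset=5, physical=[A,B,C,D,E,F,G,H,I], logical=[F,G,H,I,A,B,C,D,E]
After op 3 (replace(1, 'i')): offset=5, physical=[A,B,C,D,E,F,i,H,I], logical=[F,i,H,I,A,B,C,D,E]
After op 4 (rotate(-2)): offset=3, physical=[A,B,C,D,E,F,i,H,I], logical=[D,E,F,i,H,I,A,B,C]
After op 5 (swap(6, 4)): offset=3, physical=[H,B,C,D,E,F,i,A,I], logical=[D,E,F,i,A,I,H,B,C]
After op 6 (rotate(-3)): offset=0, physical=[H,B,C,D,E,F,i,A,I], logical=[H,B,C,D,E,F,i,A,I]
After op 7 (rotate(-3)): offset=6, physical=[H,B,C,D,E,F,i,A,I], logical=[i,A,I,H,B,C,D,E,F]
After op 8 (rotate(+1)): offset=7, physical=[H,B,C,D,E,F,i,A,I], logical=[A,I,H,B,C,D,E,F,i]
After op 9 (rotate(+3)): offset=1, physical=[H,B,C,D,E,F,i,A,I], logical=[B,C,D,E,F,i,A,I,H]

Answer: I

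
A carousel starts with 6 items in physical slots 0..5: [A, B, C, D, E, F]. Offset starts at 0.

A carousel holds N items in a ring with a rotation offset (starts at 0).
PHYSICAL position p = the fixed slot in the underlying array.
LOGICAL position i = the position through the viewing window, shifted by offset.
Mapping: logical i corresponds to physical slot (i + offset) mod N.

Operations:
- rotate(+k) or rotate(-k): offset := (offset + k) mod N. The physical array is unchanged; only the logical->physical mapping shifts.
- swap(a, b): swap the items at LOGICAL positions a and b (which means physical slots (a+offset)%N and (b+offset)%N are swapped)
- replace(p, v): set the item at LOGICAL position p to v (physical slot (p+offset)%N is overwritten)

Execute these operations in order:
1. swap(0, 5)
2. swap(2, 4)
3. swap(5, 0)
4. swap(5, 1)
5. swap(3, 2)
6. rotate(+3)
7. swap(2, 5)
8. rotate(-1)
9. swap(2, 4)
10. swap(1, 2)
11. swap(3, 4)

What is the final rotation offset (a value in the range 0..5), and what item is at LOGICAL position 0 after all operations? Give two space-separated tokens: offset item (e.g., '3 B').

Answer: 2 B

Derivation:
After op 1 (swap(0, 5)): offset=0, physical=[F,B,C,D,E,A], logical=[F,B,C,D,E,A]
After op 2 (swap(2, 4)): offset=0, physical=[F,B,E,D,C,A], logical=[F,B,E,D,C,A]
After op 3 (swap(5, 0)): offset=0, physical=[A,B,E,D,C,F], logical=[A,B,E,D,C,F]
After op 4 (swap(5, 1)): offset=0, physical=[A,F,E,D,C,B], logical=[A,F,E,D,C,B]
After op 5 (swap(3, 2)): offset=0, physical=[A,F,D,E,C,B], logical=[A,F,D,E,C,B]
After op 6 (rotate(+3)): offset=3, physical=[A,F,D,E,C,B], logical=[E,C,B,A,F,D]
After op 7 (swap(2, 5)): offset=3, physical=[A,F,B,E,C,D], logical=[E,C,D,A,F,B]
After op 8 (rotate(-1)): offset=2, physical=[A,F,B,E,C,D], logical=[B,E,C,D,A,F]
After op 9 (swap(2, 4)): offset=2, physical=[C,F,B,E,A,D], logical=[B,E,A,D,C,F]
After op 10 (swap(1, 2)): offset=2, physical=[C,F,B,A,E,D], logical=[B,A,E,D,C,F]
After op 11 (swap(3, 4)): offset=2, physical=[D,F,B,A,E,C], logical=[B,A,E,C,D,F]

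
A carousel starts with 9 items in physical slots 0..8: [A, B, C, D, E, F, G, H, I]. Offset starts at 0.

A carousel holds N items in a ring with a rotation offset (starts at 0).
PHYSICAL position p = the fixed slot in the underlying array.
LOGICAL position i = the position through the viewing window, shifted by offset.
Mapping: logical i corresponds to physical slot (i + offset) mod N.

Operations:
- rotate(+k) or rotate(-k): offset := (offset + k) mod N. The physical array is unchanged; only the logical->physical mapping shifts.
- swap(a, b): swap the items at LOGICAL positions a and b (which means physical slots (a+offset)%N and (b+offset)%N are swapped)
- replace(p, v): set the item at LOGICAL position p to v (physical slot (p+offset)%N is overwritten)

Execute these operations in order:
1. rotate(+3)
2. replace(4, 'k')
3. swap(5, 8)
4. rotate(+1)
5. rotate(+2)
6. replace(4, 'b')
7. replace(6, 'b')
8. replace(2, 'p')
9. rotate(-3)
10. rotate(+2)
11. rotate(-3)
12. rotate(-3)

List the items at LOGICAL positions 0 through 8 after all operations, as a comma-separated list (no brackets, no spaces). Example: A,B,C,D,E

Answer: p,A,b,I,b,E,F,G,k

Derivation:
After op 1 (rotate(+3)): offset=3, physical=[A,B,C,D,E,F,G,H,I], logical=[D,E,F,G,H,I,A,B,C]
After op 2 (replace(4, 'k')): offset=3, physical=[A,B,C,D,E,F,G,k,I], logical=[D,E,F,G,k,I,A,B,C]
After op 3 (swap(5, 8)): offset=3, physical=[A,B,I,D,E,F,G,k,C], logical=[D,E,F,G,k,C,A,B,I]
After op 4 (rotate(+1)): offset=4, physical=[A,B,I,D,E,F,G,k,C], logical=[E,F,G,k,C,A,B,I,D]
After op 5 (rotate(+2)): offset=6, physical=[A,B,I,D,E,F,G,k,C], logical=[G,k,C,A,B,I,D,E,F]
After op 6 (replace(4, 'b')): offset=6, physical=[A,b,I,D,E,F,G,k,C], logical=[G,k,C,A,b,I,D,E,F]
After op 7 (replace(6, 'b')): offset=6, physical=[A,b,I,b,E,F,G,k,C], logical=[G,k,C,A,b,I,b,E,F]
After op 8 (replace(2, 'p')): offset=6, physical=[A,b,I,b,E,F,G,k,p], logical=[G,k,p,A,b,I,b,E,F]
After op 9 (rotate(-3)): offset=3, physical=[A,b,I,b,E,F,G,k,p], logical=[b,E,F,G,k,p,A,b,I]
After op 10 (rotate(+2)): offset=5, physical=[A,b,I,b,E,F,G,k,p], logical=[F,G,k,p,A,b,I,b,E]
After op 11 (rotate(-3)): offset=2, physical=[A,b,I,b,E,F,G,k,p], logical=[I,b,E,F,G,k,p,A,b]
After op 12 (rotate(-3)): offset=8, physical=[A,b,I,b,E,F,G,k,p], logical=[p,A,b,I,b,E,F,G,k]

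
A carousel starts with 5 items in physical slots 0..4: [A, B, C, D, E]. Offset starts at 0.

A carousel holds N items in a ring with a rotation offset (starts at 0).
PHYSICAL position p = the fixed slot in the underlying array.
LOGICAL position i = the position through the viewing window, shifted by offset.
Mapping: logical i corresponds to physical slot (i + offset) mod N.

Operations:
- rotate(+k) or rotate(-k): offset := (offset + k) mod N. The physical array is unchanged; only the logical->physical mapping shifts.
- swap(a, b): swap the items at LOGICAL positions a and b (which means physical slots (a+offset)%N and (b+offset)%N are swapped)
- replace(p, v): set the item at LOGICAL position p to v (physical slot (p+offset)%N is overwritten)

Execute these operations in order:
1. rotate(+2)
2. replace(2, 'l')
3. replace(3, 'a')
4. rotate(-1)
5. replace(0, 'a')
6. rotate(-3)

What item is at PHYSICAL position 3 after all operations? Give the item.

Answer: D

Derivation:
After op 1 (rotate(+2)): offset=2, physical=[A,B,C,D,E], logical=[C,D,E,A,B]
After op 2 (replace(2, 'l')): offset=2, physical=[A,B,C,D,l], logical=[C,D,l,A,B]
After op 3 (replace(3, 'a')): offset=2, physical=[a,B,C,D,l], logical=[C,D,l,a,B]
After op 4 (rotate(-1)): offset=1, physical=[a,B,C,D,l], logical=[B,C,D,l,a]
After op 5 (replace(0, 'a')): offset=1, physical=[a,a,C,D,l], logical=[a,C,D,l,a]
After op 6 (rotate(-3)): offset=3, physical=[a,a,C,D,l], logical=[D,l,a,a,C]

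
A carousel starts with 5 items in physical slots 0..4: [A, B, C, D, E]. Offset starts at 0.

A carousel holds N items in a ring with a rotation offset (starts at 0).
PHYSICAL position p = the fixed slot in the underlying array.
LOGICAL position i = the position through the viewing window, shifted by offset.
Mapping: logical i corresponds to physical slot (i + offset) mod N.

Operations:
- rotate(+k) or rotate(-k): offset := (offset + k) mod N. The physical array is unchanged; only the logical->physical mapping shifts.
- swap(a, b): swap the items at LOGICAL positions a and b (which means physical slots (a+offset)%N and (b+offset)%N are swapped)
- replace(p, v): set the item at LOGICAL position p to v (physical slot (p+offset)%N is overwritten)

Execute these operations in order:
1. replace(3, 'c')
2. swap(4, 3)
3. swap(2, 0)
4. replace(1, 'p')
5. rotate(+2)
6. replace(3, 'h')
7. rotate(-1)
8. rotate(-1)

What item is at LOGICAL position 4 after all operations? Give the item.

After op 1 (replace(3, 'c')): offset=0, physical=[A,B,C,c,E], logical=[A,B,C,c,E]
After op 2 (swap(4, 3)): offset=0, physical=[A,B,C,E,c], logical=[A,B,C,E,c]
After op 3 (swap(2, 0)): offset=0, physical=[C,B,A,E,c], logical=[C,B,A,E,c]
After op 4 (replace(1, 'p')): offset=0, physical=[C,p,A,E,c], logical=[C,p,A,E,c]
After op 5 (rotate(+2)): offset=2, physical=[C,p,A,E,c], logical=[A,E,c,C,p]
After op 6 (replace(3, 'h')): offset=2, physical=[h,p,A,E,c], logical=[A,E,c,h,p]
After op 7 (rotate(-1)): offset=1, physical=[h,p,A,E,c], logical=[p,A,E,c,h]
After op 8 (rotate(-1)): offset=0, physical=[h,p,A,E,c], logical=[h,p,A,E,c]

Answer: c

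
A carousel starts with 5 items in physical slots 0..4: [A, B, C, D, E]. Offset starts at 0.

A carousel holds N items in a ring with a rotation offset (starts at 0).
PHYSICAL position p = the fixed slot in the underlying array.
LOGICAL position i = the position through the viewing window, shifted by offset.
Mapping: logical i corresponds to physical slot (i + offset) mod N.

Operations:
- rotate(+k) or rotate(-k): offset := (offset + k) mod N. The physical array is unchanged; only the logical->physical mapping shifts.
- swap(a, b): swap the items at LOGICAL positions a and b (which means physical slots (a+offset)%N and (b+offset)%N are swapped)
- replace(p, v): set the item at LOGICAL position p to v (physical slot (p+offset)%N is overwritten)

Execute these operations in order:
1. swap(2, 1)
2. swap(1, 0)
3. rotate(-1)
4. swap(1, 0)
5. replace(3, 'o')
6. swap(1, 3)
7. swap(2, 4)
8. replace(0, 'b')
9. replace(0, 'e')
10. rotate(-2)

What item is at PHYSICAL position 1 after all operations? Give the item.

Answer: D

Derivation:
After op 1 (swap(2, 1)): offset=0, physical=[A,C,B,D,E], logical=[A,C,B,D,E]
After op 2 (swap(1, 0)): offset=0, physical=[C,A,B,D,E], logical=[C,A,B,D,E]
After op 3 (rotate(-1)): offset=4, physical=[C,A,B,D,E], logical=[E,C,A,B,D]
After op 4 (swap(1, 0)): offset=4, physical=[E,A,B,D,C], logical=[C,E,A,B,D]
After op 5 (replace(3, 'o')): offset=4, physical=[E,A,o,D,C], logical=[C,E,A,o,D]
After op 6 (swap(1, 3)): offset=4, physical=[o,A,E,D,C], logical=[C,o,A,E,D]
After op 7 (swap(2, 4)): offset=4, physical=[o,D,E,A,C], logical=[C,o,D,E,A]
After op 8 (replace(0, 'b')): offset=4, physical=[o,D,E,A,b], logical=[b,o,D,E,A]
After op 9 (replace(0, 'e')): offset=4, physical=[o,D,E,A,e], logical=[e,o,D,E,A]
After op 10 (rotate(-2)): offset=2, physical=[o,D,E,A,e], logical=[E,A,e,o,D]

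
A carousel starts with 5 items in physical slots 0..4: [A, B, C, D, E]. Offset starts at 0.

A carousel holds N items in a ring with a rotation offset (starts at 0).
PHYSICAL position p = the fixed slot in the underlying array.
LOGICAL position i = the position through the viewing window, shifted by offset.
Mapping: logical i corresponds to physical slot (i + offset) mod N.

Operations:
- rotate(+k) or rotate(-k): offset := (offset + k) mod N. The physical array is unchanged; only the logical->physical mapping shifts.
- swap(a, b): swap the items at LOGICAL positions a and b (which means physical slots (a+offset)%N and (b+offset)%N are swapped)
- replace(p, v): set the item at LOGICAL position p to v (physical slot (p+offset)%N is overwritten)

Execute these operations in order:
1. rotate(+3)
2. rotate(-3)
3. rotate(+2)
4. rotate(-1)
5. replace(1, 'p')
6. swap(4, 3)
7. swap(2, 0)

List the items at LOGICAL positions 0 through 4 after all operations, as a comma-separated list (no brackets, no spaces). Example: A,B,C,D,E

After op 1 (rotate(+3)): offset=3, physical=[A,B,C,D,E], logical=[D,E,A,B,C]
After op 2 (rotate(-3)): offset=0, physical=[A,B,C,D,E], logical=[A,B,C,D,E]
After op 3 (rotate(+2)): offset=2, physical=[A,B,C,D,E], logical=[C,D,E,A,B]
After op 4 (rotate(-1)): offset=1, physical=[A,B,C,D,E], logical=[B,C,D,E,A]
After op 5 (replace(1, 'p')): offset=1, physical=[A,B,p,D,E], logical=[B,p,D,E,A]
After op 6 (swap(4, 3)): offset=1, physical=[E,B,p,D,A], logical=[B,p,D,A,E]
After op 7 (swap(2, 0)): offset=1, physical=[E,D,p,B,A], logical=[D,p,B,A,E]

Answer: D,p,B,A,E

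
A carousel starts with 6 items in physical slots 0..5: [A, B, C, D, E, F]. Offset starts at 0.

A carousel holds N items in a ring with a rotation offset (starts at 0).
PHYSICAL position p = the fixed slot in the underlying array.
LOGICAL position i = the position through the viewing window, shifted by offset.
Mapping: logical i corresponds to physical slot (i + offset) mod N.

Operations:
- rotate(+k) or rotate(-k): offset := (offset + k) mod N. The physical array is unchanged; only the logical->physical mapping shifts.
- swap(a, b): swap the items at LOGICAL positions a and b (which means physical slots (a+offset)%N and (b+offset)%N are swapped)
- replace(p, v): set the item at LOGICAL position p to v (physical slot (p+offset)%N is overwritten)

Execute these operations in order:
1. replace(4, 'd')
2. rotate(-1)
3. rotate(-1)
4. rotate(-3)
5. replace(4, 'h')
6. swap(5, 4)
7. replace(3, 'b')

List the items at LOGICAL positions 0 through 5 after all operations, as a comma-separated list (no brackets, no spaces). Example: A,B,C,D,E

After op 1 (replace(4, 'd')): offset=0, physical=[A,B,C,D,d,F], logical=[A,B,C,D,d,F]
After op 2 (rotate(-1)): offset=5, physical=[A,B,C,D,d,F], logical=[F,A,B,C,D,d]
After op 3 (rotate(-1)): offset=4, physical=[A,B,C,D,d,F], logical=[d,F,A,B,C,D]
After op 4 (rotate(-3)): offset=1, physical=[A,B,C,D,d,F], logical=[B,C,D,d,F,A]
After op 5 (replace(4, 'h')): offset=1, physical=[A,B,C,D,d,h], logical=[B,C,D,d,h,A]
After op 6 (swap(5, 4)): offset=1, physical=[h,B,C,D,d,A], logical=[B,C,D,d,A,h]
After op 7 (replace(3, 'b')): offset=1, physical=[h,B,C,D,b,A], logical=[B,C,D,b,A,h]

Answer: B,C,D,b,A,h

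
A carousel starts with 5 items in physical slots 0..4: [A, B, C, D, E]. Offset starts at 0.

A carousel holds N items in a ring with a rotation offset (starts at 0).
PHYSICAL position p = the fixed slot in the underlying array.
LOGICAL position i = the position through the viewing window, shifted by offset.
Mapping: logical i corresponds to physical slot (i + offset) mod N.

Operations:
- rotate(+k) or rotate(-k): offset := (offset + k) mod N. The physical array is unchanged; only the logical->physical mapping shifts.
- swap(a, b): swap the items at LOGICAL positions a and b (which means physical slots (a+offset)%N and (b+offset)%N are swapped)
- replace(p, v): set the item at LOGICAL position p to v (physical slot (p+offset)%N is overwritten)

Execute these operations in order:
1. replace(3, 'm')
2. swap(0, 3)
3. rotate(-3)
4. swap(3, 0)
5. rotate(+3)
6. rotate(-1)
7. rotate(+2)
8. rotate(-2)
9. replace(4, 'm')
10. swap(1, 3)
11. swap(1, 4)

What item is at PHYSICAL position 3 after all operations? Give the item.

Answer: m

Derivation:
After op 1 (replace(3, 'm')): offset=0, physical=[A,B,C,m,E], logical=[A,B,C,m,E]
After op 2 (swap(0, 3)): offset=0, physical=[m,B,C,A,E], logical=[m,B,C,A,E]
After op 3 (rotate(-3)): offset=2, physical=[m,B,C,A,E], logical=[C,A,E,m,B]
After op 4 (swap(3, 0)): offset=2, physical=[C,B,m,A,E], logical=[m,A,E,C,B]
After op 5 (rotate(+3)): offset=0, physical=[C,B,m,A,E], logical=[C,B,m,A,E]
After op 6 (rotate(-1)): offset=4, physical=[C,B,m,A,E], logical=[E,C,B,m,A]
After op 7 (rotate(+2)): offset=1, physical=[C,B,m,A,E], logical=[B,m,A,E,C]
After op 8 (rotate(-2)): offset=4, physical=[C,B,m,A,E], logical=[E,C,B,m,A]
After op 9 (replace(4, 'm')): offset=4, physical=[C,B,m,m,E], logical=[E,C,B,m,m]
After op 10 (swap(1, 3)): offset=4, physical=[m,B,C,m,E], logical=[E,m,B,C,m]
After op 11 (swap(1, 4)): offset=4, physical=[m,B,C,m,E], logical=[E,m,B,C,m]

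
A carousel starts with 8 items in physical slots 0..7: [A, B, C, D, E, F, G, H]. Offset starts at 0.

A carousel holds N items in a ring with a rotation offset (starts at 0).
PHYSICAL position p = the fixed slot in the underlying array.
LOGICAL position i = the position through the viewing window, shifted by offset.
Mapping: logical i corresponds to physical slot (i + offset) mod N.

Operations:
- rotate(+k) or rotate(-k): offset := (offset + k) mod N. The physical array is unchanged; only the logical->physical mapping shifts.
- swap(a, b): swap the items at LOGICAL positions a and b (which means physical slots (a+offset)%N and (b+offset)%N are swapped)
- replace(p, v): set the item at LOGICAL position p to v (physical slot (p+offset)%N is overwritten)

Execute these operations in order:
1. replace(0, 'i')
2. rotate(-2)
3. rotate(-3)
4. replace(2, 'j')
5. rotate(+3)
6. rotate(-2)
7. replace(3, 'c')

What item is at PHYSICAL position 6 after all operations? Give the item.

Answer: G

Derivation:
After op 1 (replace(0, 'i')): offset=0, physical=[i,B,C,D,E,F,G,H], logical=[i,B,C,D,E,F,G,H]
After op 2 (rotate(-2)): offset=6, physical=[i,B,C,D,E,F,G,H], logical=[G,H,i,B,C,D,E,F]
After op 3 (rotate(-3)): offset=3, physical=[i,B,C,D,E,F,G,H], logical=[D,E,F,G,H,i,B,C]
After op 4 (replace(2, 'j')): offset=3, physical=[i,B,C,D,E,j,G,H], logical=[D,E,j,G,H,i,B,C]
After op 5 (rotate(+3)): offset=6, physical=[i,B,C,D,E,j,G,H], logical=[G,H,i,B,C,D,E,j]
After op 6 (rotate(-2)): offset=4, physical=[i,B,C,D,E,j,G,H], logical=[E,j,G,H,i,B,C,D]
After op 7 (replace(3, 'c')): offset=4, physical=[i,B,C,D,E,j,G,c], logical=[E,j,G,c,i,B,C,D]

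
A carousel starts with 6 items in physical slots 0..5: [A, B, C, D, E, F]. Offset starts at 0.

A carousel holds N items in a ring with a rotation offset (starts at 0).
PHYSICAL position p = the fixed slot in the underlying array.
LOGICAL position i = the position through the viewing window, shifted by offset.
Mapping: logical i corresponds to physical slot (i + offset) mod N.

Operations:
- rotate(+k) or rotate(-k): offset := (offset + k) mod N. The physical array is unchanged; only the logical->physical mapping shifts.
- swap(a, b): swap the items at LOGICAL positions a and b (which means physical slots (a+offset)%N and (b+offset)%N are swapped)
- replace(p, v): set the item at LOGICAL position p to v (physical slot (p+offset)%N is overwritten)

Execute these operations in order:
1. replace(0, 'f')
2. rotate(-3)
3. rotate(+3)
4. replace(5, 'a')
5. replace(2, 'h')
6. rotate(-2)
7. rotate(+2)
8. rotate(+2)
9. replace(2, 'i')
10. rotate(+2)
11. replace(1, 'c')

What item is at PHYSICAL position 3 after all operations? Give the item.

Answer: D

Derivation:
After op 1 (replace(0, 'f')): offset=0, physical=[f,B,C,D,E,F], logical=[f,B,C,D,E,F]
After op 2 (rotate(-3)): offset=3, physical=[f,B,C,D,E,F], logical=[D,E,F,f,B,C]
After op 3 (rotate(+3)): offset=0, physical=[f,B,C,D,E,F], logical=[f,B,C,D,E,F]
After op 4 (replace(5, 'a')): offset=0, physical=[f,B,C,D,E,a], logical=[f,B,C,D,E,a]
After op 5 (replace(2, 'h')): offset=0, physical=[f,B,h,D,E,a], logical=[f,B,h,D,E,a]
After op 6 (rotate(-2)): offset=4, physical=[f,B,h,D,E,a], logical=[E,a,f,B,h,D]
After op 7 (rotate(+2)): offset=0, physical=[f,B,h,D,E,a], logical=[f,B,h,D,E,a]
After op 8 (rotate(+2)): offset=2, physical=[f,B,h,D,E,a], logical=[h,D,E,a,f,B]
After op 9 (replace(2, 'i')): offset=2, physical=[f,B,h,D,i,a], logical=[h,D,i,a,f,B]
After op 10 (rotate(+2)): offset=4, physical=[f,B,h,D,i,a], logical=[i,a,f,B,h,D]
After op 11 (replace(1, 'c')): offset=4, physical=[f,B,h,D,i,c], logical=[i,c,f,B,h,D]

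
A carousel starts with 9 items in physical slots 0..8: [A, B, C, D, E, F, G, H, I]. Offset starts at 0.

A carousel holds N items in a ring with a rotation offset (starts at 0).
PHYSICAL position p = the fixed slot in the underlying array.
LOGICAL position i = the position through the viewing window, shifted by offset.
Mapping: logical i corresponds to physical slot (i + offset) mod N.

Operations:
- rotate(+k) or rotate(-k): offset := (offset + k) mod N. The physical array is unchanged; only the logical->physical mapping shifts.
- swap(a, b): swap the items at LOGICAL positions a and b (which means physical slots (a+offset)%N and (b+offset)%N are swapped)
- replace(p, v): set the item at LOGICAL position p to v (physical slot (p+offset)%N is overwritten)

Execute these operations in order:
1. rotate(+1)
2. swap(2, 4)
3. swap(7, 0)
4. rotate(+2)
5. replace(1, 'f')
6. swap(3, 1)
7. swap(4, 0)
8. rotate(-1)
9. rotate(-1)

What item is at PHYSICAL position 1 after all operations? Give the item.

Answer: I

Derivation:
After op 1 (rotate(+1)): offset=1, physical=[A,B,C,D,E,F,G,H,I], logical=[B,C,D,E,F,G,H,I,A]
After op 2 (swap(2, 4)): offset=1, physical=[A,B,C,F,E,D,G,H,I], logical=[B,C,F,E,D,G,H,I,A]
After op 3 (swap(7, 0)): offset=1, physical=[A,I,C,F,E,D,G,H,B], logical=[I,C,F,E,D,G,H,B,A]
After op 4 (rotate(+2)): offset=3, physical=[A,I,C,F,E,D,G,H,B], logical=[F,E,D,G,H,B,A,I,C]
After op 5 (replace(1, 'f')): offset=3, physical=[A,I,C,F,f,D,G,H,B], logical=[F,f,D,G,H,B,A,I,C]
After op 6 (swap(3, 1)): offset=3, physical=[A,I,C,F,G,D,f,H,B], logical=[F,G,D,f,H,B,A,I,C]
After op 7 (swap(4, 0)): offset=3, physical=[A,I,C,H,G,D,f,F,B], logical=[H,G,D,f,F,B,A,I,C]
After op 8 (rotate(-1)): offset=2, physical=[A,I,C,H,G,D,f,F,B], logical=[C,H,G,D,f,F,B,A,I]
After op 9 (rotate(-1)): offset=1, physical=[A,I,C,H,G,D,f,F,B], logical=[I,C,H,G,D,f,F,B,A]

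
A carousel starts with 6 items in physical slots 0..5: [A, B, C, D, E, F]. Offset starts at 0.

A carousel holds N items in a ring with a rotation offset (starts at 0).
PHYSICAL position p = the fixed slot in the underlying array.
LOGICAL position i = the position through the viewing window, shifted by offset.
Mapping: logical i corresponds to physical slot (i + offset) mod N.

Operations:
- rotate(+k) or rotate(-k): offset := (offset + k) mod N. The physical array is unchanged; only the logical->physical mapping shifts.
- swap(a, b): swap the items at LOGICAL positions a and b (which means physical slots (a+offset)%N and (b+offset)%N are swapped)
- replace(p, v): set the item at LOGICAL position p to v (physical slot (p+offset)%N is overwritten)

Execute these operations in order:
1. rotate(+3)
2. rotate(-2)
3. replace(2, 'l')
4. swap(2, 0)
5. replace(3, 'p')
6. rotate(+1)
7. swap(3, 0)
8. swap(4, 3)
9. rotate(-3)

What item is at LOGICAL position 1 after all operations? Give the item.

Answer: C

Derivation:
After op 1 (rotate(+3)): offset=3, physical=[A,B,C,D,E,F], logical=[D,E,F,A,B,C]
After op 2 (rotate(-2)): offset=1, physical=[A,B,C,D,E,F], logical=[B,C,D,E,F,A]
After op 3 (replace(2, 'l')): offset=1, physical=[A,B,C,l,E,F], logical=[B,C,l,E,F,A]
After op 4 (swap(2, 0)): offset=1, physical=[A,l,C,B,E,F], logical=[l,C,B,E,F,A]
After op 5 (replace(3, 'p')): offset=1, physical=[A,l,C,B,p,F], logical=[l,C,B,p,F,A]
After op 6 (rotate(+1)): offset=2, physical=[A,l,C,B,p,F], logical=[C,B,p,F,A,l]
After op 7 (swap(3, 0)): offset=2, physical=[A,l,F,B,p,C], logical=[F,B,p,C,A,l]
After op 8 (swap(4, 3)): offset=2, physical=[C,l,F,B,p,A], logical=[F,B,p,A,C,l]
After op 9 (rotate(-3)): offset=5, physical=[C,l,F,B,p,A], logical=[A,C,l,F,B,p]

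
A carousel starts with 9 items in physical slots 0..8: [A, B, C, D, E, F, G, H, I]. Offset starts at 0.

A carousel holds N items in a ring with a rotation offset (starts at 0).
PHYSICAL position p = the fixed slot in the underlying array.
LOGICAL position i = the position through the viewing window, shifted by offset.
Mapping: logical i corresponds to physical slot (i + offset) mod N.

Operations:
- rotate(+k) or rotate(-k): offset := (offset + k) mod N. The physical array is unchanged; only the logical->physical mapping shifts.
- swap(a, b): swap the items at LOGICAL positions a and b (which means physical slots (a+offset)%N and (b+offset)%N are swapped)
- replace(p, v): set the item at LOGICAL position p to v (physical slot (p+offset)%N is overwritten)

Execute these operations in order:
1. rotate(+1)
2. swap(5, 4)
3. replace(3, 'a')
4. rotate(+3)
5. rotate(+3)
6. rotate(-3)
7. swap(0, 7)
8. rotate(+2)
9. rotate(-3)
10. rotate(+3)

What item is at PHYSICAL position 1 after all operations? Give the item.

After op 1 (rotate(+1)): offset=1, physical=[A,B,C,D,E,F,G,H,I], logical=[B,C,D,E,F,G,H,I,A]
After op 2 (swap(5, 4)): offset=1, physical=[A,B,C,D,E,G,F,H,I], logical=[B,C,D,E,G,F,H,I,A]
After op 3 (replace(3, 'a')): offset=1, physical=[A,B,C,D,a,G,F,H,I], logical=[B,C,D,a,G,F,H,I,A]
After op 4 (rotate(+3)): offset=4, physical=[A,B,C,D,a,G,F,H,I], logical=[a,G,F,H,I,A,B,C,D]
After op 5 (rotate(+3)): offset=7, physical=[A,B,C,D,a,G,F,H,I], logical=[H,I,A,B,C,D,a,G,F]
After op 6 (rotate(-3)): offset=4, physical=[A,B,C,D,a,G,F,H,I], logical=[a,G,F,H,I,A,B,C,D]
After op 7 (swap(0, 7)): offset=4, physical=[A,B,a,D,C,G,F,H,I], logical=[C,G,F,H,I,A,B,a,D]
After op 8 (rotate(+2)): offset=6, physical=[A,B,a,D,C,G,F,H,I], logical=[F,H,I,A,B,a,D,C,G]
After op 9 (rotate(-3)): offset=3, physical=[A,B,a,D,C,G,F,H,I], logical=[D,C,G,F,H,I,A,B,a]
After op 10 (rotate(+3)): offset=6, physical=[A,B,a,D,C,G,F,H,I], logical=[F,H,I,A,B,a,D,C,G]

Answer: B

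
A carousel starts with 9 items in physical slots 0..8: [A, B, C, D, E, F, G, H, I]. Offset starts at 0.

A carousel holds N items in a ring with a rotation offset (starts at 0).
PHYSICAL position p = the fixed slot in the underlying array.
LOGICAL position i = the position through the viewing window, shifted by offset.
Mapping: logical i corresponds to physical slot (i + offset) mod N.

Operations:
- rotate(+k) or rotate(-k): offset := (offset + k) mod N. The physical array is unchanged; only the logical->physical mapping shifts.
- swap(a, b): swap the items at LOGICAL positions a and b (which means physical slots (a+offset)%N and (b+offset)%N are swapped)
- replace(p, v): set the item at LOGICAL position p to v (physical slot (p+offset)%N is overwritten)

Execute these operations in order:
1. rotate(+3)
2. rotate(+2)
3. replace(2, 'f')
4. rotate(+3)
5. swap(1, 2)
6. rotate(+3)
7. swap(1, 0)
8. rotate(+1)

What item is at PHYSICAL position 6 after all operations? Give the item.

After op 1 (rotate(+3)): offset=3, physical=[A,B,C,D,E,F,G,H,I], logical=[D,E,F,G,H,I,A,B,C]
After op 2 (rotate(+2)): offset=5, physical=[A,B,C,D,E,F,G,H,I], logical=[F,G,H,I,A,B,C,D,E]
After op 3 (replace(2, 'f')): offset=5, physical=[A,B,C,D,E,F,G,f,I], logical=[F,G,f,I,A,B,C,D,E]
After op 4 (rotate(+3)): offset=8, physical=[A,B,C,D,E,F,G,f,I], logical=[I,A,B,C,D,E,F,G,f]
After op 5 (swap(1, 2)): offset=8, physical=[B,A,C,D,E,F,G,f,I], logical=[I,B,A,C,D,E,F,G,f]
After op 6 (rotate(+3)): offset=2, physical=[B,A,C,D,E,F,G,f,I], logical=[C,D,E,F,G,f,I,B,A]
After op 7 (swap(1, 0)): offset=2, physical=[B,A,D,C,E,F,G,f,I], logical=[D,C,E,F,G,f,I,B,A]
After op 8 (rotate(+1)): offset=3, physical=[B,A,D,C,E,F,G,f,I], logical=[C,E,F,G,f,I,B,A,D]

Answer: G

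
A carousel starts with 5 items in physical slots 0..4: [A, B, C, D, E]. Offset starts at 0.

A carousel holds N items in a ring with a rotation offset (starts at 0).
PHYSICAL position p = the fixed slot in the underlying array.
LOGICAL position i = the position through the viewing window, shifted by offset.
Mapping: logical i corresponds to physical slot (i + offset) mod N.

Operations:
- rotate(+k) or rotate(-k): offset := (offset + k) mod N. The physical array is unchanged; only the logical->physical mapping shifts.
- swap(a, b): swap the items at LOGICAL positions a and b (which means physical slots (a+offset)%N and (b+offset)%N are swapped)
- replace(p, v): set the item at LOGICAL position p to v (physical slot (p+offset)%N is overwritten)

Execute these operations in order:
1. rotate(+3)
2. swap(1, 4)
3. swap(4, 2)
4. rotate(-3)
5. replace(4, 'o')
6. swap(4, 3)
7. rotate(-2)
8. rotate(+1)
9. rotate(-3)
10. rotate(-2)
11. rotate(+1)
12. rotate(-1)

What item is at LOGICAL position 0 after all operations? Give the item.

After op 1 (rotate(+3)): offset=3, physical=[A,B,C,D,E], logical=[D,E,A,B,C]
After op 2 (swap(1, 4)): offset=3, physical=[A,B,E,D,C], logical=[D,C,A,B,E]
After op 3 (swap(4, 2)): offset=3, physical=[E,B,A,D,C], logical=[D,C,E,B,A]
After op 4 (rotate(-3)): offset=0, physical=[E,B,A,D,C], logical=[E,B,A,D,C]
After op 5 (replace(4, 'o')): offset=0, physical=[E,B,A,D,o], logical=[E,B,A,D,o]
After op 6 (swap(4, 3)): offset=0, physical=[E,B,A,o,D], logical=[E,B,A,o,D]
After op 7 (rotate(-2)): offset=3, physical=[E,B,A,o,D], logical=[o,D,E,B,A]
After op 8 (rotate(+1)): offset=4, physical=[E,B,A,o,D], logical=[D,E,B,A,o]
After op 9 (rotate(-3)): offset=1, physical=[E,B,A,o,D], logical=[B,A,o,D,E]
After op 10 (rotate(-2)): offset=4, physical=[E,B,A,o,D], logical=[D,E,B,A,o]
After op 11 (rotate(+1)): offset=0, physical=[E,B,A,o,D], logical=[E,B,A,o,D]
After op 12 (rotate(-1)): offset=4, physical=[E,B,A,o,D], logical=[D,E,B,A,o]

Answer: D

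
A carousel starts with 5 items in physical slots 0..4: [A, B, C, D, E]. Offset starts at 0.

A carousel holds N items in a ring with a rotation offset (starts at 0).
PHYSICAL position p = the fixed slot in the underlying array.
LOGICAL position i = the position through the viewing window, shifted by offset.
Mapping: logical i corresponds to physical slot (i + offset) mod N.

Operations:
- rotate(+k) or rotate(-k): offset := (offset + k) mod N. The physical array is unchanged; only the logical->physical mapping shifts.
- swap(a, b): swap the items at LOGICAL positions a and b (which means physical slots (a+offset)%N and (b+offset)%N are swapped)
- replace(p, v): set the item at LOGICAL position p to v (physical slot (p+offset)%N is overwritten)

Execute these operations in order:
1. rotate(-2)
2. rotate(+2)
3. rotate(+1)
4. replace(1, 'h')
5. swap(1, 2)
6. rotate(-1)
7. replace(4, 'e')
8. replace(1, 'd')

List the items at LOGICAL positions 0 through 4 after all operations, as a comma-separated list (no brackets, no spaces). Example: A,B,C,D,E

After op 1 (rotate(-2)): offset=3, physical=[A,B,C,D,E], logical=[D,E,A,B,C]
After op 2 (rotate(+2)): offset=0, physical=[A,B,C,D,E], logical=[A,B,C,D,E]
After op 3 (rotate(+1)): offset=1, physical=[A,B,C,D,E], logical=[B,C,D,E,A]
After op 4 (replace(1, 'h')): offset=1, physical=[A,B,h,D,E], logical=[B,h,D,E,A]
After op 5 (swap(1, 2)): offset=1, physical=[A,B,D,h,E], logical=[B,D,h,E,A]
After op 6 (rotate(-1)): offset=0, physical=[A,B,D,h,E], logical=[A,B,D,h,E]
After op 7 (replace(4, 'e')): offset=0, physical=[A,B,D,h,e], logical=[A,B,D,h,e]
After op 8 (replace(1, 'd')): offset=0, physical=[A,d,D,h,e], logical=[A,d,D,h,e]

Answer: A,d,D,h,e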